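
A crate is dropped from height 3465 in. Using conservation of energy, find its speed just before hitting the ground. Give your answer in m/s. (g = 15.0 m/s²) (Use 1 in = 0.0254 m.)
Convert to SI: h = 88.011 m
mgh = ½mv² ⇒ v = √(2gh) = √(2·15.0·88.011) = 51.38 m/s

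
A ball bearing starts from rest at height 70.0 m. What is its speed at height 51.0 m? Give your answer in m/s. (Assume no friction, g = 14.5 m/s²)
mgh₁ = mgh₂ + ½mv² ⇒ v = √(2g(h₁−h₂)) = √(2·14.5·19.0) = 23.47 m/s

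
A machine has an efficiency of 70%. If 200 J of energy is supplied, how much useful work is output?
W_out = η·W_in = 0.7·200 = 140.0 J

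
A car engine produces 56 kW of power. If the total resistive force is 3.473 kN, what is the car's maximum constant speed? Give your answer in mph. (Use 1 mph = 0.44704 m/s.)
Convert to SI: F = 3473.0 N
P = Fv ⇒ v = P/F = 56000 W/3473.0 N = 16.1244 m/s = 36.07 mph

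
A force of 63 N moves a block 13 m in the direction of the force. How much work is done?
W = F·d = (63)(13) = 819.0 J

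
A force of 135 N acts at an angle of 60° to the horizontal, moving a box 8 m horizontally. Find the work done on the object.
W = F·d·cosθ = (135)(8)cos(60°) = 540.0 J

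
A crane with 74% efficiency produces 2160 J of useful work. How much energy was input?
W_in = W_out/η = 2160/0.74 = 2919 J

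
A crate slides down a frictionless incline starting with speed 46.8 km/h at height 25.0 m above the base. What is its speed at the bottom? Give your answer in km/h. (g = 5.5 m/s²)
Convert to SI: v₀ = 13.0 m/s, h = 25.0 m
½mv₀² + mgh = ½mv² ⇒ v = √(v₀² + 2gh) = √(13.0² + 2·5.5·25.0) = 21.0713 m/s = 75.86 km/h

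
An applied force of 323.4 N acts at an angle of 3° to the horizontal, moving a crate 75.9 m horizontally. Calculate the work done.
W = F·d·cosθ = (323.4)(75.9)cos(3°) = 24510 J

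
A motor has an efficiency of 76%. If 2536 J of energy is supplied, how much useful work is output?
W_out = η·W_in = 0.76·2536 = 1927.36 J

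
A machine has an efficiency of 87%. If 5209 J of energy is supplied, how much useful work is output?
W_out = η·W_in = 0.87·5209 = 4531.83 J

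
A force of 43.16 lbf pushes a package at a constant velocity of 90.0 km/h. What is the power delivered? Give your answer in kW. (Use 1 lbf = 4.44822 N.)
Convert to SI: F = 191.985 N, v = 25.0 m/s
P = Fv = (191.985)(25.0) = 4799.63 W = 4.8 kW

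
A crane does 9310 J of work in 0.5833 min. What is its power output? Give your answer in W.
Convert to SI: W = 9310.0 J, t = 34.998 s
P = W/t = 9310.0/34.998 = 266.0 W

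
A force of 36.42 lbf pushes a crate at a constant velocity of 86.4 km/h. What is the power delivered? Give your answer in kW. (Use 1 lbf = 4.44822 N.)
Convert to SI: F = 162.004 N, v = 24.0 m/s
P = Fv = (162.004)(24.0) = 3888.1 W = 3.888 kW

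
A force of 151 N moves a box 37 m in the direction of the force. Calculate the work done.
W = F·d = (151)(37) = 5587 J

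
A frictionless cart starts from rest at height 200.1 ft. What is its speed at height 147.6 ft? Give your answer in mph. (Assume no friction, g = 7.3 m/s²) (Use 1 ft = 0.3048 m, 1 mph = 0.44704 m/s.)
Convert to SI: h₁−h₂ = 16.002 m
mgh₁ = mgh₂ + ½mv² ⇒ v = √(2g(h₁−h₂)) = √(2·7.3·16.002) = 15.2849 m/s = 34.19 mph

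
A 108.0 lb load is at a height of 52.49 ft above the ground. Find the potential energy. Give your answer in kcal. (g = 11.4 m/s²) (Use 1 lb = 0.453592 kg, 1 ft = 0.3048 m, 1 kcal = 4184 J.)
Convert to SI: m = 48.9879 kg, h = 15.999 m
PE = mgh = (48.9879)(11.4)(15.999) = 8934.81 J = 2.135 kcal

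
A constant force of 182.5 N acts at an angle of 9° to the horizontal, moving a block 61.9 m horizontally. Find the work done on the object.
W = F·d·cosθ = (182.5)(61.9)cos(9°) = 11160 J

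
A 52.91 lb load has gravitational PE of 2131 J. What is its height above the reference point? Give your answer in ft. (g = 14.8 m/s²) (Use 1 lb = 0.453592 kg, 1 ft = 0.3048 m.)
Convert to SI: m = 23.9996 kg, PE = 2131.0 J
h = PE/(mg) = 2131.0/(23.9996·14.8) = 5.99955 m = 19.68 ft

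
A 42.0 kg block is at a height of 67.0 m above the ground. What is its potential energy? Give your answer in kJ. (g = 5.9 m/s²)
PE = mgh = (42.0)(5.9)(67.0) = 16602.6 J = 16.6 kJ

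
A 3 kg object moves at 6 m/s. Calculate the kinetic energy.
KE = ½mv² = ½(3)(6)² = 54.0 J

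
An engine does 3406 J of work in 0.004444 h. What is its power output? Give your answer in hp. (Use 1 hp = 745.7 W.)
Convert to SI: W = 3406.0 J, t = 15.9984 s
P = W/t = 3406.0/15.9984 = 212.896 W = 0.2855 hp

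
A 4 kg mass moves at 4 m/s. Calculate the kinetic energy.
KE = ½mv² = ½(4)(4)² = 32.0 J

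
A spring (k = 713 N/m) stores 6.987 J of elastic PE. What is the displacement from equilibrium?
x = √(2·PE/k) = √(2·6.987/713) = 0.14 m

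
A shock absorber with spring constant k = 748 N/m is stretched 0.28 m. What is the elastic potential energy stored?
PE = ½kx² = ½(748)(0.28)² = 29.32 J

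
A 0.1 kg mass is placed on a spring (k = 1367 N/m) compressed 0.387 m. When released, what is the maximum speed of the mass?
½kx² = ½mv² ⇒ v = x√(k/m) = (0.387)√(1367/0.1) = 45.25 m/s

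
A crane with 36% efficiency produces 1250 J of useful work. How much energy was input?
W_in = W_out/η = 1250/0.36 = 3472 J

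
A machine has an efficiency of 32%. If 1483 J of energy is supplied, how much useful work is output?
W_out = η·W_in = 0.32·1483 = 474.56 J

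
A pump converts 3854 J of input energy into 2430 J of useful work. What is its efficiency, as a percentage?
η = W_out/W_in = 2430/3854 = 63.05%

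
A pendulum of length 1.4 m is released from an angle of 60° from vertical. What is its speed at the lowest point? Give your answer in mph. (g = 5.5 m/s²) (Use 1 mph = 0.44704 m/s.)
h = L(1 − cosθ) = 1.4(1 − cos60°) = 0.7 m
v = √(2gh) = √(2·5.5·0.7) = 2.77489 m/s = 6.207 mph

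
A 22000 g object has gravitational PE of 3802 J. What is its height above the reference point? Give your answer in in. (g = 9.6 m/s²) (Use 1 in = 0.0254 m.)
Convert to SI: m = 22.0 kg, PE = 3802.0 J
h = PE/(mg) = 3802.0/(22.0·9.6) = 18.0019 m = 708.7 in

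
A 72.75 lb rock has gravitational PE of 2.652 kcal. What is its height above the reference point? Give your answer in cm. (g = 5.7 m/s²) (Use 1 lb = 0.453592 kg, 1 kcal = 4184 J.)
Convert to SI: m = 32.9988 kg, PE = 11096.0 J
h = PE/(mg) = 11096.0/(32.9988·5.7) = 58.9918 m = 5899 cm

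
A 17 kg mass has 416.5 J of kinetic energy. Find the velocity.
v = √(2·KE/m) = √(2·416.5/17) = 7.0 m/s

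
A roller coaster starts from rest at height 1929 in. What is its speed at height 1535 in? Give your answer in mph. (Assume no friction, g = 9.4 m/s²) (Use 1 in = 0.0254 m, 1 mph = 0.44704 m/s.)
Convert to SI: h₁−h₂ = 10.0076 m
mgh₁ = mgh₂ + ½mv² ⇒ v = √(2g(h₁−h₂)) = √(2·9.4·10.0076) = 13.7165 m/s = 30.68 mph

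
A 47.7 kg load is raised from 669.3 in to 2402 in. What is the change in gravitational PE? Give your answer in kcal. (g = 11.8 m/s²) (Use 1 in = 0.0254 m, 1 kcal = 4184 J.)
Convert to SI: m = 47.7 kg, Δh = 44.0106 m
ΔPE = mgΔh = (47.7)(11.8)(44.0106) = 24771.8 J = 5.921 kcal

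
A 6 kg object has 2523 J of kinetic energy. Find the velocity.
v = √(2·KE/m) = √(2·2523/6) = 29.0 m/s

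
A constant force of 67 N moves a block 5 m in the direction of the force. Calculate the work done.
W = F·d = (67)(5) = 335.0 J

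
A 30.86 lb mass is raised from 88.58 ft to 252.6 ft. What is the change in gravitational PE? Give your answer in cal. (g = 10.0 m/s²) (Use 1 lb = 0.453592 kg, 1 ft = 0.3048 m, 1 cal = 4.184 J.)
Convert to SI: m = 13.9978 kg, Δh = 49.9933 m
ΔPE = mgΔh = (13.9978)(10.0)(49.9933) = 6997.99 J = 1673 cal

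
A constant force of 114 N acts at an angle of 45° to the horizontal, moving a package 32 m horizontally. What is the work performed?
W = F·d·cosθ = (114)(32)cos(45°) = 2580 J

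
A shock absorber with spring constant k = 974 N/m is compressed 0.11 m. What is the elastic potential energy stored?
PE = ½kx² = ½(974)(0.11)² = 5.893 J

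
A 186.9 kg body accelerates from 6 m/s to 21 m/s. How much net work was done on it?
W = ΔKE = ½m(v₂² − v₁²) = ½(186.9)(21² − 6²) = 37847.25 J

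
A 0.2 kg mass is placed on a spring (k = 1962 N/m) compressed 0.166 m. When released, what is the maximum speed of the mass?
½kx² = ½mv² ⇒ v = x√(k/m) = (0.166)√(1962/0.2) = 16.44 m/s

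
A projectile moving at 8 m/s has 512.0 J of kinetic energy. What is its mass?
m = 2·KE/v² = 2·512.0/(8)² = 16.0 kg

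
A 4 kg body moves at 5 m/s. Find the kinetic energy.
KE = ½mv² = ½(4)(5)² = 50.0 J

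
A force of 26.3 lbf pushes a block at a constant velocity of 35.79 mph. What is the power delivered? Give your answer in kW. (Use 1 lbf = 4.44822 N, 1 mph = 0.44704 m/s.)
Convert to SI: F = 116.988 N, v = 15.9996 m/s
P = Fv = (116.988)(15.9996) = 1871.76 W = 1.872 kW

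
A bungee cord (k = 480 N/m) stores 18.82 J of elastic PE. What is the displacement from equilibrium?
x = √(2·PE/k) = √(2·18.82/480) = 0.28 m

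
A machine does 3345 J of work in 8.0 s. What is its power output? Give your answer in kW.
P = W/t = 3345.0/8.0 = 418.125 W = 0.4181 kW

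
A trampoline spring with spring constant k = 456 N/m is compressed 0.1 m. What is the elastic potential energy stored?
PE = ½kx² = ½(456)(0.1)² = 2.28 J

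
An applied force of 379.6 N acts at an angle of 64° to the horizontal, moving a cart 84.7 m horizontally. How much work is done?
W = F·d·cosθ = (379.6)(84.7)cos(64°) = 14090 J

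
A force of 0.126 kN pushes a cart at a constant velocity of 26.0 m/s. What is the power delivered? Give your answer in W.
Convert to SI: F = 126.0 N, v = 26.0 m/s
P = Fv = (126.0)(26.0) = 3276 W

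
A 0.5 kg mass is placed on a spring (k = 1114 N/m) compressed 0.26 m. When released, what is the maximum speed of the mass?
½kx² = ½mv² ⇒ v = x√(k/m) = (0.26)√(1114/0.5) = 12.27 m/s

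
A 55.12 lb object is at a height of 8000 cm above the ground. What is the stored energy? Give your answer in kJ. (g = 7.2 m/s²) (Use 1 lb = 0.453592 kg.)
Convert to SI: m = 25.002 kg, h = 80.0 m
PE = mgh = (25.002)(7.2)(80.0) = 14401.1 J = 14.4 kJ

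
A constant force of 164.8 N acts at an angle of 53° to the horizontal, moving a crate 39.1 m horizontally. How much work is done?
W = F·d·cosθ = (164.8)(39.1)cos(53°) = 3878 J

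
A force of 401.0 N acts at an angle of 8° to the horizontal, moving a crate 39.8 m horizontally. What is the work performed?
W = F·d·cosθ = (401.0)(39.8)cos(8°) = 15800 J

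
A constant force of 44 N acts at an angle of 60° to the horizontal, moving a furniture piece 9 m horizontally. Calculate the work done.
W = F·d·cosθ = (44)(9)cos(60°) = 198.0 J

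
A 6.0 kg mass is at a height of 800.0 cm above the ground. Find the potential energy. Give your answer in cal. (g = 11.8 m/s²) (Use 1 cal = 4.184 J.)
Convert to SI: m = 6.0 kg, h = 8.0 m
PE = mgh = (6.0)(11.8)(8.0) = 566.4 J = 135.4 cal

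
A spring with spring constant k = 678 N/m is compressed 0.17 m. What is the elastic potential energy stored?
PE = ½kx² = ½(678)(0.17)² = 9.797 J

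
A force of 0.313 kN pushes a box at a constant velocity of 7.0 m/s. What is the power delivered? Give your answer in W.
Convert to SI: F = 313.0 N, v = 7.0 m/s
P = Fv = (313.0)(7.0) = 2191 W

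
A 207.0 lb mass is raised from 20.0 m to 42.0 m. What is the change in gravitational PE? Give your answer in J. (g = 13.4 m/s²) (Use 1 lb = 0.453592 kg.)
Convert to SI: m = 93.8935 kg, Δh = 22.0 m
ΔPE = mgΔh = (93.8935)(13.4)(22.0) = 27680 J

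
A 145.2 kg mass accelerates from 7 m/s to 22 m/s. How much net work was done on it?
W = ΔKE = ½m(v₂² − v₁²) = ½(145.2)(22² − 7²) = 31581.0 J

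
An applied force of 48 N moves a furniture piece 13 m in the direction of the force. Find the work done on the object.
W = F·d = (48)(13) = 624.0 J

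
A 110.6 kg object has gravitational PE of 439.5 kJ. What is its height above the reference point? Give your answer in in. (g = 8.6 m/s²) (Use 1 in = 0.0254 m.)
Convert to SI: m = 110.6 kg, PE = 439500 J
h = PE/(mg) = 439500/(110.6·8.6) = 462.067 m = 18190 in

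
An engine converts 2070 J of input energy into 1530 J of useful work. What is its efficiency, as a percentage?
η = W_out/W_in = 1530/2070 = 73.91%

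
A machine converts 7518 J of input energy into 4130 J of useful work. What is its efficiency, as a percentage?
η = W_out/W_in = 4130/7518 = 54.93%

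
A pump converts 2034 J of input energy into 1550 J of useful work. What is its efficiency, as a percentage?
η = W_out/W_in = 1550/2034 = 76.2%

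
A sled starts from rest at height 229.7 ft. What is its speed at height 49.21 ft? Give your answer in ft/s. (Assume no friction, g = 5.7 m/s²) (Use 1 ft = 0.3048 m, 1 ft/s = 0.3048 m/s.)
Convert to SI: h₁−h₂ = 55.0134 m
mgh₁ = mgh₂ + ½mv² ⇒ v = √(2g(h₁−h₂)) = √(2·5.7·55.0134) = 25.043 m/s = 82.16 ft/s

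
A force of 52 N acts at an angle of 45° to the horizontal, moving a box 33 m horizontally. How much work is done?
W = F·d·cosθ = (52)(33)cos(45°) = 1213 J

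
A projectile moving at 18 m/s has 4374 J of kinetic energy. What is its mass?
m = 2·KE/v² = 2·4374/(18)² = 27.0 kg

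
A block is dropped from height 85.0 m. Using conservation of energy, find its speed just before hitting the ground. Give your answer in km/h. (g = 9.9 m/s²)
mgh = ½mv² ⇒ v = √(2gh) = √(2·9.9·85.0) = 41.0244 m/s = 147.7 km/h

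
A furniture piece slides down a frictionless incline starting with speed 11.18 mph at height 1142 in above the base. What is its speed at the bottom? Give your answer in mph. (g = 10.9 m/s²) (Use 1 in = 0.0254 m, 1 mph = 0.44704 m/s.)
Convert to SI: v₀ = 4.99791 m/s, h = 29.0068 m
½mv₀² + mgh = ½mv² ⇒ v = √(v₀² + 2gh) = √(4.99791² + 2·10.9·29.0068) = 25.6384 m/s = 57.35 mph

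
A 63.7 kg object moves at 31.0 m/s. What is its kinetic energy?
KE = ½mv² = ½(63.7)(31.0)² = 30610 J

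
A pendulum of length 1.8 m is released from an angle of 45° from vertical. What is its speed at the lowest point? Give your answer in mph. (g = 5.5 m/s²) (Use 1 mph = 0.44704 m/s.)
h = L(1 − cosθ) = 1.8(1 − cos45°) = 0.527208 m
v = √(2gh) = √(2·5.5·0.527208) = 2.40817 m/s = 5.387 mph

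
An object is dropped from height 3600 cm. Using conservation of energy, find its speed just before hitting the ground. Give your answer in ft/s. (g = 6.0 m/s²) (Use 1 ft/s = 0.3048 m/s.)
Convert to SI: h = 36.0 m
mgh = ½mv² ⇒ v = √(2gh) = √(2·6.0·36.0) = 20.7846 m/s = 68.19 ft/s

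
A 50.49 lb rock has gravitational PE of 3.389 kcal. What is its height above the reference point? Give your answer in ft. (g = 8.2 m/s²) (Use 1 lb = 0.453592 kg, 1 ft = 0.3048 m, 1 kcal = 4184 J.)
Convert to SI: m = 22.9019 kg, PE = 14179.6 J
h = PE/(mg) = 14179.6/(22.9019·8.2) = 75.5055 m = 247.7 ft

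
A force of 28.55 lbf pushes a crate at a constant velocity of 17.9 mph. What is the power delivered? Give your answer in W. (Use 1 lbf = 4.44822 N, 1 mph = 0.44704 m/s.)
Convert to SI: F = 126.997 N, v = 8.00202 m/s
P = Fv = (126.997)(8.00202) = 1016 W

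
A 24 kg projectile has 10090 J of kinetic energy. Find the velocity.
v = √(2·KE/m) = √(2·10090/24) = 29.0 m/s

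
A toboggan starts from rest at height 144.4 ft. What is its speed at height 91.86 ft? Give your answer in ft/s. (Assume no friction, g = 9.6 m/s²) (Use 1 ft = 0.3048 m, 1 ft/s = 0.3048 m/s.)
Convert to SI: h₁−h₂ = 16.0142 m
mgh₁ = mgh₂ + ½mv² ⇒ v = √(2g(h₁−h₂)) = √(2·9.6·16.0142) = 17.5349 m/s = 57.53 ft/s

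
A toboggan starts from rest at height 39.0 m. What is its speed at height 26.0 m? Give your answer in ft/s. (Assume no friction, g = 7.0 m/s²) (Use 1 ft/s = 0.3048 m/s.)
mgh₁ = mgh₂ + ½mv² ⇒ v = √(2g(h₁−h₂)) = √(2·7.0·13.0) = 13.4907 m/s = 44.26 ft/s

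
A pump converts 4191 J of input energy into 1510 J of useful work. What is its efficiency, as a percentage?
η = W_out/W_in = 1510/4191 = 36.03%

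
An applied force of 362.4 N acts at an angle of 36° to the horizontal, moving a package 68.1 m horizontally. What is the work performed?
W = F·d·cosθ = (362.4)(68.1)cos(36°) = 19970 J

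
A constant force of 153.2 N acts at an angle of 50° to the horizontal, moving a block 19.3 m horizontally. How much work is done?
W = F·d·cosθ = (153.2)(19.3)cos(50°) = 1901 J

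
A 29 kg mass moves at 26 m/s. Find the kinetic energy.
KE = ½mv² = ½(29)(26)² = 9802.0 J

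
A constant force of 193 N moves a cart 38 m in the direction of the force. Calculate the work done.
W = F·d = (193)(38) = 7334 J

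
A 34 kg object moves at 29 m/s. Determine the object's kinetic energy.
KE = ½mv² = ½(34)(29)² = 14297.0 J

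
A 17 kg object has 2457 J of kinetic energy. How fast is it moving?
v = √(2·KE/m) = √(2·2457/17) = 17.0 m/s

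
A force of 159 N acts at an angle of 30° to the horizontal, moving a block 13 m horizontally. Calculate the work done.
W = F·d·cosθ = (159)(13)cos(30°) = 1790 J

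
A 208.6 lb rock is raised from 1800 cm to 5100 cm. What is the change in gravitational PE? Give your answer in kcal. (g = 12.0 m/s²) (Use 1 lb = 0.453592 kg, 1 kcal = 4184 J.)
Convert to SI: m = 94.6193 kg, Δh = 33.0 m
ΔPE = mgΔh = (94.6193)(12.0)(33.0) = 37469.2 J = 8.955 kcal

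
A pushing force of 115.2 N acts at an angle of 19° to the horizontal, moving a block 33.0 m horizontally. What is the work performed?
W = F·d·cosθ = (115.2)(33.0)cos(19°) = 3594 J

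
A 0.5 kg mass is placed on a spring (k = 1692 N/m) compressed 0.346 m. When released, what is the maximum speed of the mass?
½kx² = ½mv² ⇒ v = x√(k/m) = (0.346)√(1692/0.5) = 20.13 m/s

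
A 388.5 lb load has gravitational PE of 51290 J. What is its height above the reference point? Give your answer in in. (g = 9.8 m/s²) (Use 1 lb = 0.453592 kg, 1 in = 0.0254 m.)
Convert to SI: m = 176.22 kg, PE = 51290.0 J
h = PE/(mg) = 51290.0/(176.22·9.8) = 29.6996 m = 1169 in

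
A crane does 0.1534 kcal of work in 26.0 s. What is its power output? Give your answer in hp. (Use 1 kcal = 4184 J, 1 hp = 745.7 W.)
Convert to SI: W = 641.826 J, t = 26.0 s
P = W/t = 641.826/26.0 = 24.6856 W = 0.0331 hp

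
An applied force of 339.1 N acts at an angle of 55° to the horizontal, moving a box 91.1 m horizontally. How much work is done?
W = F·d·cosθ = (339.1)(91.1)cos(55°) = 17720 J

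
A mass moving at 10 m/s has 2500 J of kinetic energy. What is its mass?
m = 2·KE/v² = 2·2500/(10)² = 50.0 kg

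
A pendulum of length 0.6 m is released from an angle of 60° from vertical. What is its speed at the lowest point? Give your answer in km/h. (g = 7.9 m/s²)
h = L(1 − cosθ) = 0.6(1 − cos60°) = 0.3 m
v = √(2gh) = √(2·7.9·0.3) = 2.17715 m/s = 7.838 km/h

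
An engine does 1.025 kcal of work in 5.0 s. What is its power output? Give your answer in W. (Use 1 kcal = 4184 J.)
Convert to SI: W = 4288.6 J, t = 5.0 s
P = W/t = 4288.6/5.0 = 857.7 W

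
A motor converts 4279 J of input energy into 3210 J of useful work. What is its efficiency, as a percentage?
η = W_out/W_in = 3210/4279 = 75.02%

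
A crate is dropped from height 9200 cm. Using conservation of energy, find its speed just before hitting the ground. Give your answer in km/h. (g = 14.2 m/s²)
Convert to SI: h = 92.0 m
mgh = ½mv² ⇒ v = √(2gh) = √(2·14.2·92.0) = 51.1156 m/s = 184.0 km/h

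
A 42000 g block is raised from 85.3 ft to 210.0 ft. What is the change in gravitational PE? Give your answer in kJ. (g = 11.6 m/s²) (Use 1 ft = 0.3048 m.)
Convert to SI: m = 42.0 kg, Δh = 38.0086 m
ΔPE = mgΔh = (42.0)(11.6)(38.0086) = 18517.8 J = 18.52 kJ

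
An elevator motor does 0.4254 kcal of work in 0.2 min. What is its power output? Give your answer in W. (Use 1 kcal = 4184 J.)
Convert to SI: W = 1779.87 J, t = 12.0 s
P = W/t = 1779.87/12.0 = 148.3 W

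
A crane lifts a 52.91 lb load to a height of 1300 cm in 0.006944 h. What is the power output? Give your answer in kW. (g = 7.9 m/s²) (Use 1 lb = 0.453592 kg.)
Convert to SI: m = 23.9996 kg, h = 13.0 m, t = 24.9984 s
P = mgh/t = (23.9996)(7.9)(13.0)/24.9984 = 98.5965 W = 0.0986 kW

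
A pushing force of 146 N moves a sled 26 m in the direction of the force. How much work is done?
W = F·d = (146)(26) = 3796 J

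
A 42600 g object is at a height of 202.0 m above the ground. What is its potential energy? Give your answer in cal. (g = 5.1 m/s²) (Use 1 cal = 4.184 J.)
Convert to SI: m = 42.6 kg, h = 202.0 m
PE = mgh = (42.6)(5.1)(202.0) = 43886.5 J = 10490 cal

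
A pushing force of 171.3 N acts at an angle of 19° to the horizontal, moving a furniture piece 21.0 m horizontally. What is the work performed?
W = F·d·cosθ = (171.3)(21.0)cos(19°) = 3401 J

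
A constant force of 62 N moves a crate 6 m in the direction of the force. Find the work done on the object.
W = F·d = (62)(6) = 372.0 J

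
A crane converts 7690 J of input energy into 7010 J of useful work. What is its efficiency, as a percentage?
η = W_out/W_in = 7010/7690 = 91.16%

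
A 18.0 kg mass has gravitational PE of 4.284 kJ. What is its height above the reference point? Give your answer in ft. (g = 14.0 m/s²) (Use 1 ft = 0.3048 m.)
Convert to SI: m = 18.0 kg, PE = 4284.0 J
h = PE/(mg) = 4284.0/(18.0·14.0) = 17.0 m = 55.77 ft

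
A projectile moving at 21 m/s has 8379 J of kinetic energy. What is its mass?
m = 2·KE/v² = 2·8379/(21)² = 38.0 kg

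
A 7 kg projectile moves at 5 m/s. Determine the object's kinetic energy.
KE = ½mv² = ½(7)(5)² = 87.5 J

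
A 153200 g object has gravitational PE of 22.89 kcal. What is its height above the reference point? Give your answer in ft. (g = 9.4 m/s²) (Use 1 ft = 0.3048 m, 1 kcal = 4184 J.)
Convert to SI: m = 153.2 kg, PE = 95771.8 J
h = PE/(mg) = 95771.8/(153.2·9.4) = 66.5045 m = 218.2 ft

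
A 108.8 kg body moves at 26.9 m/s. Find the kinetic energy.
KE = ½mv² = ½(108.8)(26.9)² = 39360 J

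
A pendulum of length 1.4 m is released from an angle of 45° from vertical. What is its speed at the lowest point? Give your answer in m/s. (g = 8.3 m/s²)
h = L(1 − cosθ) = 1.4(1 − cos45°) = 0.410051 m
v = √(2gh) = √(2·8.3·0.410051) = 2.609 m/s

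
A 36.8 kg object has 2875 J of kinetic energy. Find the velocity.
v = √(2·KE/m) = √(2·2875/36.8) = 12.5 m/s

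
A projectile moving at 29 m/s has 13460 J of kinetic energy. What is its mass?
m = 2·KE/v² = 2·13460/(29)² = 32.01 kg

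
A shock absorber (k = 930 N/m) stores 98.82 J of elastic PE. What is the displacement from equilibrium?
x = √(2·PE/k) = √(2·98.82/930) = 0.461 m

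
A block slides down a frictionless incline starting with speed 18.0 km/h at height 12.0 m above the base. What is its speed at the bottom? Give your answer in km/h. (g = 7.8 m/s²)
Convert to SI: v₀ = 5.0 m/s, h = 12.0 m
½mv₀² + mgh = ½mv² ⇒ v = √(v₀² + 2gh) = √(5.0² + 2·7.8·12.0) = 14.5671 m/s = 52.44 km/h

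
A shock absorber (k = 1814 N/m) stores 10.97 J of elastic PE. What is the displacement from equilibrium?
x = √(2·PE/k) = √(2·10.97/1814) = 0.11 m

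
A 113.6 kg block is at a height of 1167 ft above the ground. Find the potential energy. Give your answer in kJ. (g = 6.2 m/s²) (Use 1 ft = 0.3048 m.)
Convert to SI: m = 113.6 kg, h = 355.702 m
PE = mgh = (113.6)(6.2)(355.702) = 250528 J = 250.5 kJ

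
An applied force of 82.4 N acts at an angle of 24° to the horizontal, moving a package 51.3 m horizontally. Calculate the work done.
W = F·d·cosθ = (82.4)(51.3)cos(24°) = 3862 J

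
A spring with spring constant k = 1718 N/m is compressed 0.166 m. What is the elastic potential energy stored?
PE = ½kx² = ½(1718)(0.166)² = 23.67 J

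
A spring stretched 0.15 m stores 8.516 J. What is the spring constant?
k = 2·PE/x² = 2·8.516/(0.15)² = 757.0 N/m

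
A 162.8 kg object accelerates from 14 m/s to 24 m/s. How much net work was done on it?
W = ΔKE = ½m(v₂² − v₁²) = ½(162.8)(24² − 14²) = 30932.0 J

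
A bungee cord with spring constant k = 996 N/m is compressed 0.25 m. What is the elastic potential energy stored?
PE = ½kx² = ½(996)(0.25)² = 31.13 J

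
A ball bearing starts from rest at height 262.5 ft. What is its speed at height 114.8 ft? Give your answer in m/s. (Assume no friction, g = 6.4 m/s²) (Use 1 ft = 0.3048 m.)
Convert to SI: h₁−h₂ = 45.019 m
mgh₁ = mgh₂ + ½mv² ⇒ v = √(2g(h₁−h₂)) = √(2·6.4·45.019) = 24.01 m/s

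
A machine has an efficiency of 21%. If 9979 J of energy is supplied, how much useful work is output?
W_out = η·W_in = 0.21·9979 = 2095.59 J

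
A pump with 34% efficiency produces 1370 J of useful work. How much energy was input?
W_in = W_out/η = 1370/0.34 = 4029 J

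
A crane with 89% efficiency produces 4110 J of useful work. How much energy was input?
W_in = W_out/η = 4110/0.89 = 4618 J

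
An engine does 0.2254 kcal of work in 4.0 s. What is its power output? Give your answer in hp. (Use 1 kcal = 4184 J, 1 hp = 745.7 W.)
Convert to SI: W = 943.074 J, t = 4.0 s
P = W/t = 943.074/4.0 = 235.768 W = 0.3162 hp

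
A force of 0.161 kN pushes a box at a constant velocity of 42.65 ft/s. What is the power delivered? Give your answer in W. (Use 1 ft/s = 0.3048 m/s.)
Convert to SI: F = 161.0 N, v = 12.9997 m/s
P = Fv = (161.0)(12.9997) = 2093 W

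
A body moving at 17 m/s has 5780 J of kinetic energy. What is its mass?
m = 2·KE/v² = 2·5780/(17)² = 40.0 kg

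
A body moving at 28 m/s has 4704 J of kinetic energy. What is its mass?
m = 2·KE/v² = 2·4704/(28)² = 12.0 kg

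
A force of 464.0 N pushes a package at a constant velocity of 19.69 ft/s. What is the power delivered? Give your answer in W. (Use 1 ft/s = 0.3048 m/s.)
Convert to SI: F = 464.0 N, v = 6.00151 m/s
P = Fv = (464.0)(6.00151) = 2785 W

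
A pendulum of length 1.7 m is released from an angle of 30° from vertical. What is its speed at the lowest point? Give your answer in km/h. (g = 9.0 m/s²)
h = L(1 − cosθ) = 1.7(1 − cos30°) = 0.227757 m
v = √(2gh) = √(2·9.0·0.227757) = 2.02475 m/s = 7.289 km/h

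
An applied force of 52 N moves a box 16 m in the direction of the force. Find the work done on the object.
W = F·d = (52)(16) = 832.0 J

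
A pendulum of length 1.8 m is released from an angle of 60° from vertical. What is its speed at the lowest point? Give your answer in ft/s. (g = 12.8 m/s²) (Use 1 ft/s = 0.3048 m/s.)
h = L(1 − cosθ) = 1.8(1 − cos60°) = 0.9 m
v = √(2gh) = √(2·12.8·0.9) = 4.8 m/s = 15.75 ft/s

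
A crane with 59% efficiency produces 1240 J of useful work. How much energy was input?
W_in = W_out/η = 1240/0.59 = 2102 J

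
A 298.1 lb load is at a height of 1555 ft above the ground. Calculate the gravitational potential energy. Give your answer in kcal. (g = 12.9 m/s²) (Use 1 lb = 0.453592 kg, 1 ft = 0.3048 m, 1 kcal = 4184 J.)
Convert to SI: m = 135.216 kg, h = 473.964 m
PE = mgh = (135.216)(12.9)(473.964) = 826728 J = 197.6 kcal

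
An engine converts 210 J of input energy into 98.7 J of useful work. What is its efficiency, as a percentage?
η = W_out/W_in = 98.7/210 = 47.0%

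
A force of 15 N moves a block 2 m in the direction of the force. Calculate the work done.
W = F·d = (15)(2) = 30.0 J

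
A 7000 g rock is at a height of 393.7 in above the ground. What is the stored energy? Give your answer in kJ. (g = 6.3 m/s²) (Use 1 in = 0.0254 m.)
Convert to SI: m = 7.0 kg, h = 9.99998 m
PE = mgh = (7.0)(6.3)(9.99998) = 440.999 J = 0.441 kJ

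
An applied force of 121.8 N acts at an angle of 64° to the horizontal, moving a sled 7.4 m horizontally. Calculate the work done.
W = F·d·cosθ = (121.8)(7.4)cos(64°) = 395.1 J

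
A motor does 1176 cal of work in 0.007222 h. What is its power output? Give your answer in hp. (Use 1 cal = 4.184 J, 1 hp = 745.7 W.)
Convert to SI: W = 4920.38 J, t = 25.9992 s
P = W/t = 4920.38/25.9992 = 189.251 W = 0.2538 hp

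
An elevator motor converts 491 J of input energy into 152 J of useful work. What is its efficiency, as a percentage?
η = W_out/W_in = 152/491 = 30.96%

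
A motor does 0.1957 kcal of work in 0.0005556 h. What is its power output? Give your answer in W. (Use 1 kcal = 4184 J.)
Convert to SI: W = 818.809 J, t = 2.00016 s
P = W/t = 818.809/2.00016 = 409.4 W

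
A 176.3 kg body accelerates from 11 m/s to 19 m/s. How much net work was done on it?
W = ΔKE = ½m(v₂² − v₁²) = ½(176.3)(19² − 11²) = 21156.0 J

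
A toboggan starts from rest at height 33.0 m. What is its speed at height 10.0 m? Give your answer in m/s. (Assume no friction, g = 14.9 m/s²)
mgh₁ = mgh₂ + ½mv² ⇒ v = √(2g(h₁−h₂)) = √(2·14.9·23.0) = 26.18 m/s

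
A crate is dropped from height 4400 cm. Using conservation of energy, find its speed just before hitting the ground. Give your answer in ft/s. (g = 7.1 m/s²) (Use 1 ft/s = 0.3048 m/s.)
Convert to SI: h = 44.0 m
mgh = ½mv² ⇒ v = √(2gh) = √(2·7.1·44.0) = 24.996 m/s = 82.01 ft/s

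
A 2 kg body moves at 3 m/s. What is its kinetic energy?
KE = ½mv² = ½(2)(3)² = 9.0 J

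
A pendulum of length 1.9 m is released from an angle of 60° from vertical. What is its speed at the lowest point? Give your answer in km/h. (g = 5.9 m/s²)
h = L(1 − cosθ) = 1.9(1 − cos60°) = 0.95 m
v = √(2gh) = √(2·5.9·0.95) = 3.34813 m/s = 12.05 km/h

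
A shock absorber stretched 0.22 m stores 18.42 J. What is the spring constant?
k = 2·PE/x² = 2·18.42/(0.22)² = 761.2 N/m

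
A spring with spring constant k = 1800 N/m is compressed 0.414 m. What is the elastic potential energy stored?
PE = ½kx² = ½(1800)(0.414)² = 154.3 J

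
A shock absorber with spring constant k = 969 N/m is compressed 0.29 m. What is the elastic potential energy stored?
PE = ½kx² = ½(969)(0.29)² = 40.75 J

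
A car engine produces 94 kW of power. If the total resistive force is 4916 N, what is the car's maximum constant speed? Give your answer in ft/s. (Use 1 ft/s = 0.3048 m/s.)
P = Fv ⇒ v = P/F = 94000 W/4916.0 N = 19.1212 m/s = 62.73 ft/s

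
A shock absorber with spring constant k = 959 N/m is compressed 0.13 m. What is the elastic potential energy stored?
PE = ½kx² = ½(959)(0.13)² = 8.104 J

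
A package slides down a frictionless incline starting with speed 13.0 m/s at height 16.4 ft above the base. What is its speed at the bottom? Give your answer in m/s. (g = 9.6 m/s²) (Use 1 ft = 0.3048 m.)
Convert to SI: v₀ = 13.0 m/s, h = 4.99872 m
½mv₀² + mgh = ½mv² ⇒ v = √(v₀² + 2gh) = √(13.0² + 2·9.6·4.99872) = 16.28 m/s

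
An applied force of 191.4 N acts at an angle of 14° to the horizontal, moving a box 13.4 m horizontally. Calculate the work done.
W = F·d·cosθ = (191.4)(13.4)cos(14°) = 2489 J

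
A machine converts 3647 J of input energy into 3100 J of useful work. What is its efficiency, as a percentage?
η = W_out/W_in = 3100/3647 = 85.0%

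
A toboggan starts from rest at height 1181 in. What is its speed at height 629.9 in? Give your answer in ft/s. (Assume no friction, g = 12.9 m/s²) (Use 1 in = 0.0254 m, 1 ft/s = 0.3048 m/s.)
Convert to SI: h₁−h₂ = 13.9979 m
mgh₁ = mgh₂ + ½mv² ⇒ v = √(2g(h₁−h₂)) = √(2·12.9·13.9979) = 19.0039 m/s = 62.35 ft/s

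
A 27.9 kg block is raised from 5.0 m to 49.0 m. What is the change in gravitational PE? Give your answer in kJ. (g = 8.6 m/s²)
ΔPE = mgΔh = (27.9)(8.6)(44.0) = 10557.4 J = 10.56 kJ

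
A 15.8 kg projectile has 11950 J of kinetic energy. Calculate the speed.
v = √(2·KE/m) = √(2·11950/15.8) = 38.89 m/s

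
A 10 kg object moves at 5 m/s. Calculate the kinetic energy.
KE = ½mv² = ½(10)(5)² = 125.0 J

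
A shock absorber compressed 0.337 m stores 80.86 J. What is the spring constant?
k = 2·PE/x² = 2·80.86/(0.337)² = 1424 N/m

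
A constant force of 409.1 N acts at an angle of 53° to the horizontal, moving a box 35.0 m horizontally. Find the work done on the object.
W = F·d·cosθ = (409.1)(35.0)cos(53°) = 8617 J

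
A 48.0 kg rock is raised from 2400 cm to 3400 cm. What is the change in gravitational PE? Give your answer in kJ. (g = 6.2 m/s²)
Convert to SI: m = 48.0 kg, Δh = 10.0 m
ΔPE = mgΔh = (48.0)(6.2)(10.0) = 2976.0 J = 2.976 kJ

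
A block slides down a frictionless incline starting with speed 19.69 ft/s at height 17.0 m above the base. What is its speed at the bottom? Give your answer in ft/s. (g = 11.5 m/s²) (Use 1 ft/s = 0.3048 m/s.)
Convert to SI: v₀ = 6.00151 m/s, h = 17.0 m
½mv₀² + mgh = ½mv² ⇒ v = √(v₀² + 2gh) = √(6.00151² + 2·11.5·17.0) = 20.6644 m/s = 67.8 ft/s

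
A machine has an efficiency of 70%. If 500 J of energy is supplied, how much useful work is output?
W_out = η·W_in = 0.7·500 = 350.0 J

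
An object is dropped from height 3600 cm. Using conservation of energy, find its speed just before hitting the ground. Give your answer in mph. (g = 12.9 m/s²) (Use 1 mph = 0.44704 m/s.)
Convert to SI: h = 36.0 m
mgh = ½mv² ⇒ v = √(2gh) = √(2·12.9·36.0) = 30.4762 m/s = 68.17 mph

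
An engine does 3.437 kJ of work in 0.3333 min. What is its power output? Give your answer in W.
Convert to SI: W = 3437.0 J, t = 19.998 s
P = W/t = 3437.0/19.998 = 171.9 W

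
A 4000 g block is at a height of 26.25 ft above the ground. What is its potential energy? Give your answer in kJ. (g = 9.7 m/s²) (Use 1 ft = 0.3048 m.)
Convert to SI: m = 4.0 kg, h = 8.001 m
PE = mgh = (4.0)(9.7)(8.001) = 310.439 J = 0.3104 kJ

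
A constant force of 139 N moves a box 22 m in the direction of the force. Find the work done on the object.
W = F·d = (139)(22) = 3058 J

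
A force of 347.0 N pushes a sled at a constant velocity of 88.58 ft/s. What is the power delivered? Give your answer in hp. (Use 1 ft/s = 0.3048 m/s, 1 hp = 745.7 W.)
Convert to SI: F = 347.0 N, v = 26.9992 m/s
P = Fv = (347.0)(26.9992) = 9368.72 W = 12.56 hp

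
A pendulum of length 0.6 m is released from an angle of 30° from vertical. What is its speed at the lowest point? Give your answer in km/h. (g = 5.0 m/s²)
h = L(1 − cosθ) = 0.6(1 − cos30°) = 0.0803848 m
v = √(2gh) = √(2·5.0·0.0803848) = 0.896575 m/s = 3.228 km/h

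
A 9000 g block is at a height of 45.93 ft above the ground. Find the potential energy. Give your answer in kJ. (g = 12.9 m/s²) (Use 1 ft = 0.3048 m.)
Convert to SI: m = 9.0 kg, h = 13.9995 m
PE = mgh = (9.0)(12.9)(13.9995) = 1625.34 J = 1.625 kJ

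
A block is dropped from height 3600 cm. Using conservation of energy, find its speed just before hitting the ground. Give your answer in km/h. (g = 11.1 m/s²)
Convert to SI: h = 36.0 m
mgh = ½mv² ⇒ v = √(2gh) = √(2·11.1·36.0) = 28.2701 m/s = 101.8 km/h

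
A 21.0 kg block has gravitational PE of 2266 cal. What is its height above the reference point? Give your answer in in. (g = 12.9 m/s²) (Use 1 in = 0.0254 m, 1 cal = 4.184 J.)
Convert to SI: m = 21.0 kg, PE = 9480.94 J
h = PE/(mg) = 9480.94/(21.0·12.9) = 34.9979 m = 1378 in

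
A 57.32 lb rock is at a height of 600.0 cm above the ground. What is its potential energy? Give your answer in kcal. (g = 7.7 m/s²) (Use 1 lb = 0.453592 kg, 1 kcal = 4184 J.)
Convert to SI: m = 25.9999 kg, h = 6.0 m
PE = mgh = (25.9999)(7.7)(6.0) = 1201.2 J = 0.2871 kcal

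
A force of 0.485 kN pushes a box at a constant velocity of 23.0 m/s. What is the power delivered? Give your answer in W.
Convert to SI: F = 485.0 N, v = 23.0 m/s
P = Fv = (485.0)(23.0) = 11160 W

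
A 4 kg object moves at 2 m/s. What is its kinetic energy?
KE = ½mv² = ½(4)(2)² = 8.0 J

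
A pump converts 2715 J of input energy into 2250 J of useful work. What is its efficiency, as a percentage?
η = W_out/W_in = 2250/2715 = 82.87%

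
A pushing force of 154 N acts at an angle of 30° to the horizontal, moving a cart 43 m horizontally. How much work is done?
W = F·d·cosθ = (154)(43)cos(30°) = 5735 J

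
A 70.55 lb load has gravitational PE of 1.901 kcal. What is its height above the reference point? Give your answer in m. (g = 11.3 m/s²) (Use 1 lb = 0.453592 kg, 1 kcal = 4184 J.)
Convert to SI: m = 32.0009 kg, PE = 7953.78 J
h = PE/(mg) = 7953.78/(32.0009·11.3) = 22.0 m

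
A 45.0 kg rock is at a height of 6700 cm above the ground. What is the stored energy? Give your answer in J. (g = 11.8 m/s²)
Convert to SI: m = 45.0 kg, h = 67.0 m
PE = mgh = (45.0)(11.8)(67.0) = 35580 J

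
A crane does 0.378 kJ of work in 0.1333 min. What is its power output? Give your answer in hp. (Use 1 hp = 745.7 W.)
Convert to SI: W = 378.0 J, t = 7.998 s
P = W/t = 378.0/7.998 = 47.2618 W = 0.06338 hp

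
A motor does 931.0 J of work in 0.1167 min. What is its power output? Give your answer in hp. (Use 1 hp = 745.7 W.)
Convert to SI: W = 931.0 J, t = 7.002 s
P = W/t = 931.0/7.002 = 132.962 W = 0.1783 hp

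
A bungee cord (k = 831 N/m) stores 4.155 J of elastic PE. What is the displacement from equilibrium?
x = √(2·PE/k) = √(2·4.155/831) = 0.1 m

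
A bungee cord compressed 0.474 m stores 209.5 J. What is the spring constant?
k = 2·PE/x² = 2·209.5/(0.474)² = 1865 N/m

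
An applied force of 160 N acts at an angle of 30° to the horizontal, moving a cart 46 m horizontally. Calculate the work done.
W = F·d·cosθ = (160)(46)cos(30°) = 6374 J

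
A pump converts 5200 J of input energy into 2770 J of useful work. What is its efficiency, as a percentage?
η = W_out/W_in = 2770/5200 = 53.27%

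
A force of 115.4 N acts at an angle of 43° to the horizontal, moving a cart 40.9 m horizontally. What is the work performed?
W = F·d·cosθ = (115.4)(40.9)cos(43°) = 3452 J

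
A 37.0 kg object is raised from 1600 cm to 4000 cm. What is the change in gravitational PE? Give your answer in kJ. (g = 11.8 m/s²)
Convert to SI: m = 37.0 kg, Δh = 24.0 m
ΔPE = mgΔh = (37.0)(11.8)(24.0) = 10478.4 J = 10.48 kJ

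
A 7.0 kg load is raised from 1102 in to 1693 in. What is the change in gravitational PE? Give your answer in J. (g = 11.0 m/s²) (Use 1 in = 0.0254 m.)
Convert to SI: m = 7.0 kg, Δh = 15.0114 m
ΔPE = mgΔh = (7.0)(11.0)(15.0114) = 1156 J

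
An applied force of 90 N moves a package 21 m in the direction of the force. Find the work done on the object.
W = F·d = (90)(21) = 1890 J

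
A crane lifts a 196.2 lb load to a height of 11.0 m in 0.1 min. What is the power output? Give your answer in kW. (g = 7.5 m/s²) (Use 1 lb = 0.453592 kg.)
Convert to SI: m = 88.9948 kg, h = 11.0 m, t = 6.0 s
P = mgh/t = (88.9948)(7.5)(11.0)/6.0 = 1223.68 W = 1.224 kW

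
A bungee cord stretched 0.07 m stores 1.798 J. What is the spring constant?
k = 2·PE/x² = 2·1.798/(0.07)² = 733.9 N/m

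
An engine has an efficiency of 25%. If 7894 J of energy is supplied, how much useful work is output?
W_out = η·W_in = 0.25·7894 = 1973.5 J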